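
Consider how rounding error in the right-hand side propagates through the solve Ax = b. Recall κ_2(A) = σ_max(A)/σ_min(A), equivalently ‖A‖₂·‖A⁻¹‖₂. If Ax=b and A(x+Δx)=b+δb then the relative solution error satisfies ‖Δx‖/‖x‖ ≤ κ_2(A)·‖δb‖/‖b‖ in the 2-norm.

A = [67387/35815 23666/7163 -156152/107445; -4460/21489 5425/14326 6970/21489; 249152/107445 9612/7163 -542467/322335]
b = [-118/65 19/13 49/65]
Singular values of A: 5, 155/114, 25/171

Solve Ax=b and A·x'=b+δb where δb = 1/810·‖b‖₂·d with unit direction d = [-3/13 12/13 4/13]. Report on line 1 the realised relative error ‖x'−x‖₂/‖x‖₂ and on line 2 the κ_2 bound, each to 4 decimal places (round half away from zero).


0.0015
0.0422

largest singular value 5, smallest 25/171
κ = σ_max/σ_min = 5/(25/171) = 34.2000
κ_2(A)·‖δb‖/‖b‖ = 0.0422
solve Ax = b  →  x = [8.4979 -0.6705 10.7266]
‖b‖ = 2.4495, ‖x‖ = 13.7012
re-solving with b+δb shifts x by Δx of norm 0.0207
dividing the unrounded norms, ‖Δx‖/‖x‖ = 0.0015
tightness: 0.0015 against a bound of 0.0422 (unrounded ratio ≈ 0.0358)


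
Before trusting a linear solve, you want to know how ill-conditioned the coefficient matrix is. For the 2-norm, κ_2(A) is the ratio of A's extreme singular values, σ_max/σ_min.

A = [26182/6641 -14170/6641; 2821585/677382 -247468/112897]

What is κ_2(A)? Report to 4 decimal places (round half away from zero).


171.7500

form AᵀA = [17946794281/545596164 -797600570/45466347; -797600570/45466347 141817364/15155449] with trace 79765465/1887876 and determinant 28561/471969
char-poly roots: 169/4 and 676/471969
κ = σ_max/σ_min = (13/2)/(26/687) = 171.7500


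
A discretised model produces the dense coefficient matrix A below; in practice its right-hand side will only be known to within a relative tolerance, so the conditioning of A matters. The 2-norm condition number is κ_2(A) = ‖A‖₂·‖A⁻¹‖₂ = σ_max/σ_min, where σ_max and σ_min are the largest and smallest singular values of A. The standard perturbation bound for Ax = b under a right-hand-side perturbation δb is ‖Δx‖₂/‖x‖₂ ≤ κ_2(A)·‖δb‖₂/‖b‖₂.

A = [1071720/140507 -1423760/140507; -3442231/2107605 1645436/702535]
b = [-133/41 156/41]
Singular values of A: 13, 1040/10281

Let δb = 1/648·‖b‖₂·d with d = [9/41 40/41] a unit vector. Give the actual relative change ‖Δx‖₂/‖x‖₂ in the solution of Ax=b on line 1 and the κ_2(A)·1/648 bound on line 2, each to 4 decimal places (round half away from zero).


0.0026
0.1983

σ_max = 13, σ_min = 1040/10281
κ = σ_max/σ_min = 13/(1040/10281) = 128.5125
worst-case relative error ≤ 128.5125 × 1/648 = 0.1983
solve Ax = b  →  x = [23.5408 18.0402]
‖b‖₂ = 5.0000 and ‖x‖₂ = 29.6583
re-solving with b+δb shifts x by Δx of norm 0.0763
realised ‖Δx‖/‖x‖ = 0.0026
tightness: 0.0026 against a bound of 0.1983 (unrounded ratio ≈ 0.0130)


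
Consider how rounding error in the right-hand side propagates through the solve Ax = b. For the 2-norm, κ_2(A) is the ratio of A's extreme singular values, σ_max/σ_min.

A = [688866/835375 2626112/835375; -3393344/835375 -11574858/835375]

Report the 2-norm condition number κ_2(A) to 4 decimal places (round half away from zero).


163.0000

M = AᵀA = [7132254532/415140625 24441709824/415140625; 24441709824/415140625 83803570468/415140625]. tr(M)=29099464/132845, det(M)=29986576/16605625
solving λ² − 29099464/132845·λ + 29986576/16605625 = 0 gives λ = 5476/25, 5476/664225
so κ_2 = √((5476/25) / (5476/664225)) = 163.0000


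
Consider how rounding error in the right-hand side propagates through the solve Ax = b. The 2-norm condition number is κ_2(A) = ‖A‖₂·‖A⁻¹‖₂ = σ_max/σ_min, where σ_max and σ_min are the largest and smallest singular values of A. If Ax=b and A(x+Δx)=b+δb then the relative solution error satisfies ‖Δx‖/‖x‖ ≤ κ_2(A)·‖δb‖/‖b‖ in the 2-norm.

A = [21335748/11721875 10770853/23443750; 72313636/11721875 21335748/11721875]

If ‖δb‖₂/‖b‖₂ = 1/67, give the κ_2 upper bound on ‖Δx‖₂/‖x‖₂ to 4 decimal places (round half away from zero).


1.3996

AᵀA = [9095161750816/219843765625 2652428187738/219843765625; 2652428187738/219843765625 3098988552361/879375062500]; tr = 63167416889/1407000100, det = 80604484/351750025
char-poly roots: 4489/100 and 71824/14070001
κ_2(A) = √(λ_max/λ_min) = √((4489/100) / (71824/14070001)) = 93.7750
perturbation bound = 93.7750·1/67 = 1.3996


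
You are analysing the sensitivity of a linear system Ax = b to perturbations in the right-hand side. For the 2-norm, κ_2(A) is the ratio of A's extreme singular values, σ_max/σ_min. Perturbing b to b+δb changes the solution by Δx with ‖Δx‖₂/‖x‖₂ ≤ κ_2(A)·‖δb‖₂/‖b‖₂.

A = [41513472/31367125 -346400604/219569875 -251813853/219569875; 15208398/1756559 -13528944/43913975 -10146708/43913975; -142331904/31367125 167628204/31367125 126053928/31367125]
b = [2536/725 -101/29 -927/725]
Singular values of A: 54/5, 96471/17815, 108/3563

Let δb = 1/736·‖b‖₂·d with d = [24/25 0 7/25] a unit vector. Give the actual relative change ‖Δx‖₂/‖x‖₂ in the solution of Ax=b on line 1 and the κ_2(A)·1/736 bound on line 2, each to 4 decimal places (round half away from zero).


0.0023
0.4841

σ_max = 54/5, σ_min = 108/3563
condition number: (54/5) ÷ (108/3563) = 356.3000
bound on ‖Δx‖/‖x‖: κ·ε = 356.3000·1/736 = 0.4841
solve Ax = b  →  x = [-0.4293 -59.8699 78.8129]
‖b‖ = 5.0990, ‖x‖ = 98.9750
Δx = A⁻¹·δb where δb = 1/736·5.0990·d; ‖Δx‖ = 0.2286
relative error = 0.0023
realised/bound (from unrounded values) ≈ 0.0048


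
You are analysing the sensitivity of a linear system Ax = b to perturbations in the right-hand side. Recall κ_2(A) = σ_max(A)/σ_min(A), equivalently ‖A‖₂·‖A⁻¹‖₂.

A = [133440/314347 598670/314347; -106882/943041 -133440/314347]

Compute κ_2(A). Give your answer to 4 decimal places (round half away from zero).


112.2000

form AᵀA = [102129604/529046001 50351360/58782889; 50351360/58782889 223802500/58782889] with trace 1258984/314721 and determinant 400/314721
char-poly roots: 4 and 100/314721
so κ_2 = √(4 / (100/314721)) = 112.2000


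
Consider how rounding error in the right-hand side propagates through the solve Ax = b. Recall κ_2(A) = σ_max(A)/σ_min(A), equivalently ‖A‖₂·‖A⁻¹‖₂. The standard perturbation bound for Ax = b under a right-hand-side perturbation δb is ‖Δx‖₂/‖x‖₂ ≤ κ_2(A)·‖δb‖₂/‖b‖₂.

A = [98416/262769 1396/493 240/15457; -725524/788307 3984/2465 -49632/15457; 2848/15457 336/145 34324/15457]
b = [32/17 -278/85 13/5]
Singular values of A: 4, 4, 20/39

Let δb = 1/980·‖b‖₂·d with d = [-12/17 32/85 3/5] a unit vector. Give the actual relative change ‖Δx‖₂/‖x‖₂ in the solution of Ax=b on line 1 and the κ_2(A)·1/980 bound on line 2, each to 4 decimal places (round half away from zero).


0.0041
0.0080

σ_max = 4, σ_min = 20/39
κ = σ_max/σ_min = 4/(20/39) = 7.8000
worst-case relative error ≤ 7.8000 × 1/980 = 0.0080
solve Ax = b  →  x = [2.1333 0.3793 0.5980]
‖b‖ = 4.5826, ‖x‖ = 2.2478
Δx = A⁻¹·δb where δb = 1/980·4.5826·d; ‖Δx‖ = 0.0091
relative error = 0.0041
so the bound overstates the realised error by a factor of ≈ 1.9620 (computed from the unrounded values)


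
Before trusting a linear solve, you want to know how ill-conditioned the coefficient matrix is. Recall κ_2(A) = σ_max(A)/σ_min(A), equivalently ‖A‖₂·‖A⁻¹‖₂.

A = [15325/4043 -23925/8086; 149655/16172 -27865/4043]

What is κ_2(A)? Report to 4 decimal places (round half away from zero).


form AᵀA = [154759225/1547536 -29014425/386884; -29014425/386884 21764725/386884] with trace 241818125/1547536 and determinant 9765625/6190144
λ_max, λ_min = (241818125/1547536 ± √58460892922265625/2394867671296)/2 = 625/4, 15625/1547536
σ_max=√(625/4)=(25/2), σ_min=√(15625/1547536)=(125/1244) → κ = 124.4000

124.4000


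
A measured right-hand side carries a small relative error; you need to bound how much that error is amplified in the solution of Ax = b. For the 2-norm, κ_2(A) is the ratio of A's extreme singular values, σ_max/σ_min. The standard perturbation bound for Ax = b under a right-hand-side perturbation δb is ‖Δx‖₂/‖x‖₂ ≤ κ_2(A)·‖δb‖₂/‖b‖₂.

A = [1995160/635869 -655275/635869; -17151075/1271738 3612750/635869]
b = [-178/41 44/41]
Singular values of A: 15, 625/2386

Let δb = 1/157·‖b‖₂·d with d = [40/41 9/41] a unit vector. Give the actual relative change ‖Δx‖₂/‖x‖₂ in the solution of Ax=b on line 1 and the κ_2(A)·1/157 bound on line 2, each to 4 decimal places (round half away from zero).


0.0071
0.3647

σ_max = 15, σ_min = 625/2386
κ = σ_max/σ_min = 15/(625/2386) = 57.2640
κ_2(A)·‖δb‖/‖b‖ = 0.3647
solve Ax = b  →  x = [-5.9963 -14.0445]
‖b‖ = 4.4721, ‖x‖ = 15.2710
δb = ε·‖b‖·d = [0.0278 0.0063]; solving A·Δx = δb gives ‖Δx‖ = 0.1087
realised ‖Δx‖/‖x‖ = 0.0071
realised/bound (from unrounded values) ≈ 0.0195


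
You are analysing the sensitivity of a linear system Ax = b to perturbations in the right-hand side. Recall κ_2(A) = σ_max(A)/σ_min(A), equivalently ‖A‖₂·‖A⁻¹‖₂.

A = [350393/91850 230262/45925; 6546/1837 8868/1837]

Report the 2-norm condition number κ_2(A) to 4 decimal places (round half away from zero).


137.7750

AᵀA = [229900544449/8436422500 76622301483/2109105625; 76622301483/2109105625 102171478644/2109105625]; tr = 25543458361/337456900, det = 25462116/84364225
char-poly roots: 7569/100 and 13456/3374569
σ_max=√(7569/100)=(87/10), σ_min=√(13456/3374569)=(116/1837) → κ = 137.7750


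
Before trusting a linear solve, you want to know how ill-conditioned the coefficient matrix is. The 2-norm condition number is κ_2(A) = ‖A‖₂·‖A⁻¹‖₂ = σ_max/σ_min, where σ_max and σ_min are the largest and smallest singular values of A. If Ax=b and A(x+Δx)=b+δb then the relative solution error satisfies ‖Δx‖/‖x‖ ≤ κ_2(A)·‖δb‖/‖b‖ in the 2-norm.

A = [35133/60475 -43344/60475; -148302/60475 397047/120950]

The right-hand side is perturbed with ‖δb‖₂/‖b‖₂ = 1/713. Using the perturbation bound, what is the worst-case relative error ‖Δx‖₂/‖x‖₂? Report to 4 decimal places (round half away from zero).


form AᵀA = [13817853/2175625 -18420129/2175625; -18420129/2175625 98251713/8702500] with trace 245637/13924 and determinant 194481/8702500
λ_max, λ_min = (245637/13924 ± √37700128041849/121173610000)/2 = 441/25, 441/348100
κ_2(A) = √(λ_max/λ_min) = √((441/25) / (441/348100)) = 118.0000
bound on ‖Δx‖/‖x‖: κ·ε = 118.0000·1/713 = 0.1655

0.1655


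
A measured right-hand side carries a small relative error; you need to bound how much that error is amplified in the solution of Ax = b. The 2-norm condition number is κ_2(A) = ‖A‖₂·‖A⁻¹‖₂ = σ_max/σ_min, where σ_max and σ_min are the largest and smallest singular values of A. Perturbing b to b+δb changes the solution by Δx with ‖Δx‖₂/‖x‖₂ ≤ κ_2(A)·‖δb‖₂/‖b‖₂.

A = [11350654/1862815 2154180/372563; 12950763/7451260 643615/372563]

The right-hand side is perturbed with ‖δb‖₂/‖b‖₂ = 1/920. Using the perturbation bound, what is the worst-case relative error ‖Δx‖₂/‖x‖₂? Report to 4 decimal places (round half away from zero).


M = AᵀA = [89164792077025/2220851023504 21228142532625/555212755876; 21228142532625/555212755876 5054731740625/138803188969]. tr(M)=202188466025/2640726544, det(M)=37515625/165045409
eigenvalues of AᵀA: λ = (tr ± √(tr²−4·det))/2 = 1225/16, 490000/165045409
so κ_2 = √((1225/16) / (490000/165045409)) = 160.5875
bound on ‖Δx‖/‖x‖: κ·ε = 160.5875·1/920 = 0.1746

0.1746


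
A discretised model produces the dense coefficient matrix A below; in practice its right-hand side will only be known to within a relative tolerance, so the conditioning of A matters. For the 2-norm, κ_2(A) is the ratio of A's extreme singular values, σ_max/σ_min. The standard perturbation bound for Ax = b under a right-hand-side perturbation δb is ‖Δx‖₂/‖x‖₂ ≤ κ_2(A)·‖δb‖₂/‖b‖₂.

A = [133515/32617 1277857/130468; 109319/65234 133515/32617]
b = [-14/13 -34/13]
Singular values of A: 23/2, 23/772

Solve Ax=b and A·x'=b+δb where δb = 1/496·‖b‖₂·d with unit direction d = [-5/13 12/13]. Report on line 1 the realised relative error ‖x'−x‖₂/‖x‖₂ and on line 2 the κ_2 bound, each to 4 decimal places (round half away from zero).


largest singular value 23/2, smallest 23/772
κ_2(A) = (23/2) / (23/772) = 386.0000
κ_2(A)·‖δb‖/‖b‖ = 0.7782
solve Ax = b  →  x = [61.8997 -25.9799]
2-norm of b is 2.8284; of x, 67.1307
Δx = A⁻¹·δb where δb = 1/496·2.8284·d; ‖Δx‖ = 0.1914
dividing the unrounded norms, ‖Δx‖/‖x‖ = 0.0029
realised/bound (from unrounded values) ≈ 0.0037

0.0029
0.7782


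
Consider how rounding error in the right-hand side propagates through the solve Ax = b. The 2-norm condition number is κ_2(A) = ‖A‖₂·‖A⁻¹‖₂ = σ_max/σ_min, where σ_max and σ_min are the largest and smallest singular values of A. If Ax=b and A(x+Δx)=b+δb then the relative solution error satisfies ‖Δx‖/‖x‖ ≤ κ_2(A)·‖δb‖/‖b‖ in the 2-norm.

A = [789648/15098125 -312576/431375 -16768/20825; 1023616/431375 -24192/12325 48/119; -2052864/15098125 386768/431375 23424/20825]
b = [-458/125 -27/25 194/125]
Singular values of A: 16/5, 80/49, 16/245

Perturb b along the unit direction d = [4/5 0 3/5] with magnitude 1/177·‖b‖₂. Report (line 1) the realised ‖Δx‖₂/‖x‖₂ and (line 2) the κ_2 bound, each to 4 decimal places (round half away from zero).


0.0116
0.2768

from the listed singular values, σ₁ = 16/5, σ_n = 16/245
κ_2(A) = (16/5) / (16/245) = 49.0000
bound on ‖Δx‖/‖x‖: κ·ε = 49.0000·1/177 = 0.2768
solve Ax = b  →  x = [18.7797 20.6249 -12.7904]
‖b‖₂ = 4.1231 and ‖x‖₂ = 30.6864
re-solving with b+δb shifts x by Δx of norm 0.3567
realised ‖Δx‖/‖x‖ = 0.0116
tightness: 0.0116 against a bound of 0.2768 (unrounded ratio ≈ 0.0420)


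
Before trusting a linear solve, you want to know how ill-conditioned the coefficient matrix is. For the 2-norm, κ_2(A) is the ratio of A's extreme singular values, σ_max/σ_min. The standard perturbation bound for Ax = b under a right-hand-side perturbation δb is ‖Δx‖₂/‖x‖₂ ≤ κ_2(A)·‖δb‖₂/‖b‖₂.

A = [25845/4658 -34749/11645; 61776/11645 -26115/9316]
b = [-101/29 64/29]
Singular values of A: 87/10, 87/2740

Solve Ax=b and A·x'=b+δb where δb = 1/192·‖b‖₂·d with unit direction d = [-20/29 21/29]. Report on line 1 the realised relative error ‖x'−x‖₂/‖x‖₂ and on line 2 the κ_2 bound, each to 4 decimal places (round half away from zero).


from the listed singular values, σ₁ = 87/10, σ_n = 87/2740
κ = σ_max/σ_min = (87/10)/(87/2740) = 274.0000
bound on ‖Δx‖/‖x‖: κ·ε = 274.0000·1/192 = 1.4271
solve Ax = b  →  x = [59.1819 111.2103]
2-norm of b is 4.1231; of x, 125.9771
re-solving with b+δb shifts x by Δx of norm 0.6763
dividing the unrounded norms, ‖Δx‖/‖x‖ = 0.0054
so the bound overstates the realised error by a factor of ≈ 265.8192 (computed from the unrounded values)

0.0054
1.4271


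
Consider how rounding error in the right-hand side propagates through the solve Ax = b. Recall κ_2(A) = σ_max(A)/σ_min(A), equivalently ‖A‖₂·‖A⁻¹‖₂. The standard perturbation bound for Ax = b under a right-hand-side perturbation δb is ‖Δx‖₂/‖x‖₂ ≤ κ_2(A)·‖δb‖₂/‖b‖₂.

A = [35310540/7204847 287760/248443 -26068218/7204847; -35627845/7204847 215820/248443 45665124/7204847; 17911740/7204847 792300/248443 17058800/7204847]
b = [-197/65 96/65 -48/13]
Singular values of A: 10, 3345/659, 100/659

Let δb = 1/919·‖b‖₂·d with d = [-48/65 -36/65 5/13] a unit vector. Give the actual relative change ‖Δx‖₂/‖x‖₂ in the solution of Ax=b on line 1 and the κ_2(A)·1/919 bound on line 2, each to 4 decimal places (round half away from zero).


σ_max = 10, σ_min = 100/659
κ = σ_max/σ_min = 10/(100/659) = 65.9000
bound on ‖Δx‖/‖x‖: κ·ε = 65.9000·1/919 = 0.0717
solve Ax = b  →  x = [-0.6201 -0.5435 -0.1763]
2-norm of b is 5.0000; of x, 0.8432
re-solving with b+δb shifts x by Δx of norm 0.0359
dividing the unrounded norms, ‖Δx‖/‖x‖ = 0.0425
so the bound overstates the realised error by a factor of ≈ 1.6864 (computed from the unrounded values)

0.0425
0.0717


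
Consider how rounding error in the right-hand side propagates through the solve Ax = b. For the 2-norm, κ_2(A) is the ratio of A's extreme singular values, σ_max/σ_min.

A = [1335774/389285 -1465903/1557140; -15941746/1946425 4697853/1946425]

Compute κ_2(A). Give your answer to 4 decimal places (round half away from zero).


AᵀA = [1767731183464/22417575625 -1031126612229/44835151250; -1031126612229/44835151250 2407331095201/358681210000]; tr = 49105648049/573889936, det = 46854025/143472484
eigenvalues of AᵀA: λ = (tr ± √(tr²−4·det))/2 = 1369/16, 136900/35868121
κ = σ_max/σ_min = (37/4)/(370/5989) = 149.7250

149.7250


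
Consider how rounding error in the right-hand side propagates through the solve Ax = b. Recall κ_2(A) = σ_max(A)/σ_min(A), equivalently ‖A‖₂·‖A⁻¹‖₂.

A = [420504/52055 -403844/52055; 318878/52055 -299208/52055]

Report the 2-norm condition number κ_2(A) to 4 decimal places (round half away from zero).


179.5000

form AᵀA = [11140271716/108388921 -10609154640/108388921; -10609154640/108388921 10104616144/108388921] with trace 25261460/128881 and determinant 153664/128881
char-poly roots: 196 and 784/128881
so κ_2 = √(196 / (784/128881)) = 179.5000


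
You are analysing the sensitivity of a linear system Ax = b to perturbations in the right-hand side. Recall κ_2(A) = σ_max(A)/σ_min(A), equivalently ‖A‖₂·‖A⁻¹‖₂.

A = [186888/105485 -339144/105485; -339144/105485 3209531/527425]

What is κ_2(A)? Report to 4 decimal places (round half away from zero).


136.8750

AᵀA = [103768704/7700405 -4862985816/192510125; -4862985816/192510125 45593617849/962550625]; tr = 202646041/3330625, det = 16451136/83265625
char-poly roots: 1521/25 and 10816/3330625
κ = σ_max/σ_min = (39/5)/(104/1825) = 136.8750


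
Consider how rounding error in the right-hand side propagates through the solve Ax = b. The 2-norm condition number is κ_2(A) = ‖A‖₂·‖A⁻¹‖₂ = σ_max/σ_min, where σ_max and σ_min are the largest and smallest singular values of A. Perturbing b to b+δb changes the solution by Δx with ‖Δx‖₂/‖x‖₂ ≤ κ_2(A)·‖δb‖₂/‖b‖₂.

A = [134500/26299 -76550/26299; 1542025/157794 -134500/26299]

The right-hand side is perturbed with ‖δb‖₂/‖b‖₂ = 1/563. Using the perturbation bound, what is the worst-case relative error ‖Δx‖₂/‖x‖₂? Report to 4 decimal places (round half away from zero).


0.1212

AᵀA = [10481280625/86155524 -465706250/7179627; -465706250/7179627 82872500/2393209]; tr = 46590625/298116, det = 390625/74529
char-poly roots: 625/4 and 2500/74529
σ_max=√(625/4)=(25/2), σ_min=√(2500/74529)=(50/273) → κ = 68.2500
perturbation bound = 68.2500·1/563 = 0.1212


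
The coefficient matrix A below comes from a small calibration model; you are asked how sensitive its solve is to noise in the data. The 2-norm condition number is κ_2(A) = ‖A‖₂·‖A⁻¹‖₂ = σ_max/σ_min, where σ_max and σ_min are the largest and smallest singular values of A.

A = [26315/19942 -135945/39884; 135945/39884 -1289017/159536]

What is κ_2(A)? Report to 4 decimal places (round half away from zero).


94.4000

AᵀA = [125745325/9412624 -1206239985/37650496; -1206239985/37650496 11581429081/150601984]; tr = 80434049/891136, det = 3258025/3564544
solving λ² − 80434049/891136·λ + 3258025/3564544 = 0 gives λ = 361/4, 9025/891136
κ_2(A) = √(λ_max/λ_min) = √((361/4) / (9025/891136)) = 94.4000


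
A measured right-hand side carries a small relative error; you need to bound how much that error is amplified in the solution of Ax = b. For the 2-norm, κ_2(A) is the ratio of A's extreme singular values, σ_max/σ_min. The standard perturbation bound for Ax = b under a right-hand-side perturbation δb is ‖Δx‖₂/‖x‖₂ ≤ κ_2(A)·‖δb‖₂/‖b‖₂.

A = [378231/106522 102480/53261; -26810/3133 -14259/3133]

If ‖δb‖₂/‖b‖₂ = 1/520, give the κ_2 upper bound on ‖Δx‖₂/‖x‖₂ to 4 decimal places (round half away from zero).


0.6952

M = AᵀA = [5763099769/67141636 768405750/16785409; 768405750/16785409 409830561/16785409]. tr(M)=25613917/232324, det(M)=21609/232324
char-poly roots: 441/4 and 49/58081
κ_2(A) = √(λ_max/λ_min) = √((441/4) / (49/58081)) = 361.5000
bound on ‖Δx‖/‖x‖: κ·ε = 361.5000·1/520 = 0.6952


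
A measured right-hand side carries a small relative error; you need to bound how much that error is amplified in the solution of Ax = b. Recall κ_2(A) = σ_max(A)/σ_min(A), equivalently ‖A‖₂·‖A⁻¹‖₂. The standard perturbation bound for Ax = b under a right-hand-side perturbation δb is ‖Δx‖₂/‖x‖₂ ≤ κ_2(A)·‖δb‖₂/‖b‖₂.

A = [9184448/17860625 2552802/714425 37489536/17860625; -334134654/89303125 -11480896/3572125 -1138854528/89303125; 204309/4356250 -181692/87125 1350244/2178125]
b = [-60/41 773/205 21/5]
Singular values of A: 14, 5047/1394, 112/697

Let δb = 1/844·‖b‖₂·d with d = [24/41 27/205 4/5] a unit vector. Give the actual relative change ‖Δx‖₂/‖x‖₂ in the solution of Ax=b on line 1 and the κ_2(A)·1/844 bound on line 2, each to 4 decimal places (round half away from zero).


largest singular value 14, smallest 112/697
κ = σ_max/σ_min = 14/(112/697) = 87.1250
perturbation bound = 87.1250·1/844 = 0.1032
solve Ax = b  →  x = [-17.9347 -0.8755 5.1869]
‖b‖ = 5.8310, ‖x‖ = 18.6902
Δx = A⁻¹·δb where δb = 1/844·5.8310·d; ‖Δx‖ = 0.0430
dividing the unrounded norms, ‖Δx‖/‖x‖ = 0.0023
realised/bound (from unrounded values) ≈ 0.0223

0.0023
0.1032


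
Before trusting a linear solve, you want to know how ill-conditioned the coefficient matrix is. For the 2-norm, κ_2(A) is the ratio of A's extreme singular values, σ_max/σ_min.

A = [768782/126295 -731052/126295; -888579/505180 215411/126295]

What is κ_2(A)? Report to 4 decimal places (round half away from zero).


381.0625

AᵀA = [409839394225/10208273296 -97579526625/2552068324; -97579526625/2552068324 23233557025/638017081]; tr = 929341625/12138256, det = 30625/758641
char-poly roots: 1225/16 and 400/758641
so κ_2 = √((1225/16) / (400/758641)) = 381.0625


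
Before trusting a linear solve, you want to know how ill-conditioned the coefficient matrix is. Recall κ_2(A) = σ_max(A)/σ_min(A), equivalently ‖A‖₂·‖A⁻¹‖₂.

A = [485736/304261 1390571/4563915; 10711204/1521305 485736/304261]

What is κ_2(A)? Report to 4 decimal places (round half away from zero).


135.7500

M = AᵀA = [71759891536/1376781025 3229011016/275356205; 3229011016/275356205 32730557161/12391029225]. tr(M)=80734037/1474245, det(M)=29986576/184280625
char-poly roots: 1369/25 and 21904/7371225
σ_max=√(1369/25)=(37/5), σ_min=√(21904/7371225)=(148/2715) → κ = 135.7500


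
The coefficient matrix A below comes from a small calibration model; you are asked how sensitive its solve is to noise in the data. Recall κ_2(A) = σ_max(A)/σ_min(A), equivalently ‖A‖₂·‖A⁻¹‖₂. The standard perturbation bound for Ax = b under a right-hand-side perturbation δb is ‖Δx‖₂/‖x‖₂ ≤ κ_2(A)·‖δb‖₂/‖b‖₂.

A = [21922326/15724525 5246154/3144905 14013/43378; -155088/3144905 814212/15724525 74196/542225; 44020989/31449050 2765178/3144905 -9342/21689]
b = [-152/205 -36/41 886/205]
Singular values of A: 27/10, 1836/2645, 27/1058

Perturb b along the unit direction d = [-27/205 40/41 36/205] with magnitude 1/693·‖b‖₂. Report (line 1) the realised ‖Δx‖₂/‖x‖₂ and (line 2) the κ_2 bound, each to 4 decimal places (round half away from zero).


from the listed singular values, σ₁ = 27/10, σ_n = 27/1058
κ = σ_max/σ_min = (27/10)/(27/1058) = 105.8000
κ_2(A)·‖δb‖/‖b‖ = 0.1527
solve Ax = b  →  x = [2.9209 -1.9929 -4.6100]
‖b‖ = 4.4721, ‖x‖ = 5.8099
δb = ε·‖b‖·d = [-0.0008 0.0063 0.0011]; solving A·Δx = δb gives ‖Δx‖ = 0.2529
relative error = 0.0435
tightness: 0.0435 against a bound of 0.1527 (unrounded ratio ≈ 0.2851)

0.0435
0.1527


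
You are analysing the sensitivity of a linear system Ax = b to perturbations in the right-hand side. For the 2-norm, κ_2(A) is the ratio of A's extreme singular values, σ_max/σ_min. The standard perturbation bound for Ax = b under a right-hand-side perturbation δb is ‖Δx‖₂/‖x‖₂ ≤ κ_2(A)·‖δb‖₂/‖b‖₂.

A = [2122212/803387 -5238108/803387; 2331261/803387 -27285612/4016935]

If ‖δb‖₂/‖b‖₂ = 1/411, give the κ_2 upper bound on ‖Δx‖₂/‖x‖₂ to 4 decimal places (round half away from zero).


0.2592

M = AᵀA = [11817552465/767456209 -141726232332/3837281045; -141726232332/3837281045 1700890615584/19186405225]. tr(M)=11812600161/113529025, det(M)=108243216/113529025
char-poly roots: 2601/25 and 41616/4541161
so κ_2 = √((2601/25) / (41616/4541161)) = 106.5500
worst-case relative error ≤ 106.5500 × 1/411 = 0.2592


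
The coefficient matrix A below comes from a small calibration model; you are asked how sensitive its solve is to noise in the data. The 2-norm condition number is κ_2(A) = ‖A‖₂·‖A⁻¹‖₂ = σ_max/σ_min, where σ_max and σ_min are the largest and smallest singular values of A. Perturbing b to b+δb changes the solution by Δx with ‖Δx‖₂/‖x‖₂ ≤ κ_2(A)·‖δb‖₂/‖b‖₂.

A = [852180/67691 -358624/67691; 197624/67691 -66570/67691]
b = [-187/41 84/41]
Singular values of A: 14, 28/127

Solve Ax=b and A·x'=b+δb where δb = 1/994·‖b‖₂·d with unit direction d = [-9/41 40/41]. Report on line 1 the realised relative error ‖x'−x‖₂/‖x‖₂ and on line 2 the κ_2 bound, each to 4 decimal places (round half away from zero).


largest singular value 14, smallest 28/127
κ_2(A) = 14 / (28/127) = 63.5000
perturbation bound = 63.5000·1/994 = 0.0639
solve Ax = b  →  x = [4.9698 12.6703]
‖b‖ = 5.0000, ‖x‖ = 13.6101
Δx = A⁻¹·δb where δb = 1/994·5.0000·d; ‖Δx‖ = 0.0228
realised ‖Δx‖/‖x‖ = 0.0017
realised/bound (from unrounded values) ≈ 0.0262

0.0017
0.0639


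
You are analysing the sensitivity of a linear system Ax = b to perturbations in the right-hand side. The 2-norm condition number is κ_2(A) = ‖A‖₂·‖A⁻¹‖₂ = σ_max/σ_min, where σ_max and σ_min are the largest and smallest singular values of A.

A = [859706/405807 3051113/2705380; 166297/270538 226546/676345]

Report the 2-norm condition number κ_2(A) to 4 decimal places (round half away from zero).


form AᵀA = [188545285625/38748075588 16759433375/6458012598; 16759433375/6458012598 23836376425/17221366928] with trace 56982854725/9117194256 and determinant 9765625/36468777024
solving λ² − 56982854725/9117194256·λ + 9765625/36468777024 = 0 gives λ = 25/4, 390625/9117194256
κ_2(A) = √(λ_max/λ_min) = √((25/4) / (390625/9117194256)) = 381.9360

381.9360


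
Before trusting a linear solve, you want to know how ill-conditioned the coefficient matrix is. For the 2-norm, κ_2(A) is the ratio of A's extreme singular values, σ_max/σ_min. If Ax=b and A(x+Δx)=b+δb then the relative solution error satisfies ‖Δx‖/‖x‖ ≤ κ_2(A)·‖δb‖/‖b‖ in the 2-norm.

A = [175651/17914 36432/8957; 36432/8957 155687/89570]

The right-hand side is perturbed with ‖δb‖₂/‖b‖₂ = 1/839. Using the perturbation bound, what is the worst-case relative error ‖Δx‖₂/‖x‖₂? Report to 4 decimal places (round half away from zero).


M = AᵀA = [213978913/1898884 111445488/2373605; 111445488/2373605 928801801/47472100]. tr(M)=18574777/140450, det(M)=279841/1123600
eigenvalues of AᵀA: λ = (tr ± √(tr²−4·det))/2 = 529/4, 529/280900
σ_max=√(529/4)=(23/2), σ_min=√(529/280900)=(23/530) → κ = 265.0000
κ_2(A)·‖δb‖/‖b‖ = 0.3159

0.3159


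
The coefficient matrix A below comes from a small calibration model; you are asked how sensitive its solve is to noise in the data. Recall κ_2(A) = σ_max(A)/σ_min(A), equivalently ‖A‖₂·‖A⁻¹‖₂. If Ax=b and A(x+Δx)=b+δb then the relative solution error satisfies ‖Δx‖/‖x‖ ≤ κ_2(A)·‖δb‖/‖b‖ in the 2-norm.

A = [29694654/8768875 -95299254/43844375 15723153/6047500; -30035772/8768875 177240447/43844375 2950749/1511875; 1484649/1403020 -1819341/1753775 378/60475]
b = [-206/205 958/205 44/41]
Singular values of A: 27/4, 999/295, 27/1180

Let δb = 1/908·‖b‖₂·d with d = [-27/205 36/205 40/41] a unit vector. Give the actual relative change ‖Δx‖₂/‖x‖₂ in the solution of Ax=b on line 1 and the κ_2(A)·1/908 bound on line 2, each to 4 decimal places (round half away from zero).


from the listed singular values, σ₁ = 27/4, σ_n = 27/1180
κ = σ_max/σ_min = (27/4)/(27/1180) = 295.0000
worst-case relative error ≤ 295.0000 × 1/908 = 0.3249
solve Ax = b  →  x = [-58.1848 -60.2348 25.0410]
‖b‖₂ = 4.8990 and ‖x‖₂ = 87.4114
Δx = A⁻¹·δb where δb = 1/908·4.8990·d; ‖Δx‖ = 0.2358
relative error = 0.0027
realised/bound (from unrounded values) ≈ 0.0083

0.0027
0.3249


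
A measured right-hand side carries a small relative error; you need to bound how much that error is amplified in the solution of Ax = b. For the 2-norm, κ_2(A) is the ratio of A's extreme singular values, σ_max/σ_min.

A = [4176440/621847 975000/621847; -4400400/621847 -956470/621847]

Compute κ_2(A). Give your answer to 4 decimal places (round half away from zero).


form AᵀA = [43764769600/459802249 9846468000/459802249; 9846468000/459802249 2218144900/459802249] with trace 27354500/273529 and determinant 160000/273529
eigenvalues of AᵀA: λ = (tr ± √(tr²−4·det))/2 = 100, 1600/273529
κ_2(A) = √(λ_max/λ_min) = √(100 / (1600/273529)) = 130.7500

130.7500


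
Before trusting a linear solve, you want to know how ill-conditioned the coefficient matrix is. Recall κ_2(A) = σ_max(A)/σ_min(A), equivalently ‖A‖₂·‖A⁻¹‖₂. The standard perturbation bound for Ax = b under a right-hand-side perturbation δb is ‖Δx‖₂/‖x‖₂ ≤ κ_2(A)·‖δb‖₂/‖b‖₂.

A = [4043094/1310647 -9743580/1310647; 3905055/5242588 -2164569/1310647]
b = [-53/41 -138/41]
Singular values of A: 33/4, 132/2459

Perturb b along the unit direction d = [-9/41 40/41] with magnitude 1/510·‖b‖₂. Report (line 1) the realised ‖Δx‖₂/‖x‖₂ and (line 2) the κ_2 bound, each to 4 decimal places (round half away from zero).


0.0024
0.3013

σ_max = 33/4, σ_min = 132/2459
κ = σ_max/σ_min = (33/4)/(132/2459) = 153.6875
worst-case relative error ≤ 153.6875 × 1/510 = 0.3013
solve Ax = b  →  x = [-51.6807 -21.2710]
2-norm of b is 3.6056; of x, 55.8869
Δx = A⁻¹·δb where δb = 1/510·3.6056·d; ‖Δx‖ = 0.1317
relative error = 0.0024
tightness: 0.0024 against a bound of 0.3013 (unrounded ratio ≈ 0.0078)


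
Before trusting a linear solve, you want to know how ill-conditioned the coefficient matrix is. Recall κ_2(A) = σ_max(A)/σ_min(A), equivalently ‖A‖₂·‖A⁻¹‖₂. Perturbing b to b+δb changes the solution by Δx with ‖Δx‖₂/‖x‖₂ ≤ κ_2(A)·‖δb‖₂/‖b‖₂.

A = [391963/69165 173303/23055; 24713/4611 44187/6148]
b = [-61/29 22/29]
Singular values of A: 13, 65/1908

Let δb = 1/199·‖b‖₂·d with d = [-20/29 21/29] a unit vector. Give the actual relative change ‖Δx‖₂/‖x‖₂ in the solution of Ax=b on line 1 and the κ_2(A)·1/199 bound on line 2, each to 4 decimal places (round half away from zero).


0.0056
1.9176

largest singular value 13, smallest 65/1908
condition number: 13 ÷ (65/1908) = 381.6000
κ_2(A)·‖δb‖/‖b‖ = 1.9176
solve Ax = b  →  x = [-47.0123 35.1631]
‖b‖₂ = 2.2361 and ‖x‖₂ = 58.7077
re-solving with b+δb shifts x by Δx of norm 0.3298
realised ‖Δx‖/‖x‖ = 0.0056
realised/bound (from unrounded values) ≈ 0.0029


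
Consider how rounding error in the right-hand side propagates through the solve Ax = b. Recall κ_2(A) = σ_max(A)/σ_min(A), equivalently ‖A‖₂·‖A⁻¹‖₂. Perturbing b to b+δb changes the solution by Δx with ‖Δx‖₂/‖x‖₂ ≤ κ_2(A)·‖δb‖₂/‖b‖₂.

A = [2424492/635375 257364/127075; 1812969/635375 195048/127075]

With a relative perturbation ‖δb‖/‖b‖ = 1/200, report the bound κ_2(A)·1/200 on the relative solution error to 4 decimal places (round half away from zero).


1.8688

AᵀA = [366600722121/16148055625 39103717464/3229611125; 39103717464/3229611125 4171198032/645922225]; tr = 1629344889/55875625, det = 8503056/1396890625
λ_max, λ_min = (1629344889/55875625 ± √2654688749139476721/3122085469140625)/2 = 729/25, 11664/55875625
κ_2(A) = √(λ_max/λ_min) = √((729/25) / (11664/55875625)) = 373.7500
worst-case relative error ≤ 373.7500 × 1/200 = 1.8688


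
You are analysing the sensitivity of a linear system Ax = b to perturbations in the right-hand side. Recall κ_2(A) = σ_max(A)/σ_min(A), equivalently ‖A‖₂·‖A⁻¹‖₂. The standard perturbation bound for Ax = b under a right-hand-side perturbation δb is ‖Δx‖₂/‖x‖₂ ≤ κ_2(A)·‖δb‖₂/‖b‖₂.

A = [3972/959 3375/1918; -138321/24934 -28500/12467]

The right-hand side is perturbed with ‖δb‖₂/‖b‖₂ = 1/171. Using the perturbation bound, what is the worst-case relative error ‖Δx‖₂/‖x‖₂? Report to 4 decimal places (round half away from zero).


M = AᵀA = [29797805025/621704356 3103839000/155426089; 3103839000/155426089 5174015625/621704356]. tr(M)=103466925/1839362, det(M)=1265625/14714896
char-poly roots: 225/4 and 5625/3678724
σ_max=√(225/4)=(15/2), σ_min=√(5625/3678724)=(75/1918) → κ = 191.8000
bound on ‖Δx‖/‖x‖: κ·ε = 191.8000·1/171 = 1.1216

1.1216


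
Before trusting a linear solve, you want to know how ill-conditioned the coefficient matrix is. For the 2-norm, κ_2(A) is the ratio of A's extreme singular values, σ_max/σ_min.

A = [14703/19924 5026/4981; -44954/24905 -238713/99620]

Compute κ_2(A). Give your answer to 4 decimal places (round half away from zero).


M = AᵀA = [37738249081/9924144400 3144634038/620259025; 3144634038/620259025 67088166769/9924144400]. tr(M)=2096528317/198482888, det(M)=17850625/6351452416
char-poly roots: 169/16 and 105625/396965776
σ_max=√(169/16)=(13/4), σ_min=√(105625/396965776)=(325/19924) → κ = 199.2400

199.2400


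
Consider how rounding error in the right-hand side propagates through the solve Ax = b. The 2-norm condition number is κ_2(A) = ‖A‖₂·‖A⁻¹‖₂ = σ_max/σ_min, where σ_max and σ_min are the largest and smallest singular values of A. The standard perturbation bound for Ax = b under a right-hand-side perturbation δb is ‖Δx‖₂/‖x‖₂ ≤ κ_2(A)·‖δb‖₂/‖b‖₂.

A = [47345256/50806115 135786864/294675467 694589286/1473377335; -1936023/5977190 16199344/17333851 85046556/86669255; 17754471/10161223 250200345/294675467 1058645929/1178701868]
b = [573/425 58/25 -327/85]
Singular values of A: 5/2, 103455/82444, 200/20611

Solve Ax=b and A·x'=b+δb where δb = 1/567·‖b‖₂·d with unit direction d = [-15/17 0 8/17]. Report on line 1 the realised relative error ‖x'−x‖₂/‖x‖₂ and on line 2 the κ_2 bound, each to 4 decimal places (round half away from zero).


0.0028
0.4544

largest singular value 5/2, smallest 200/20611
condition number: (5/2) ÷ (200/20611) = 257.6375
κ_2(A)·‖δb‖/‖b‖ = 0.4544
solve Ax = b  →  x = [-2.2281 224.6915 -212.3631]
2-norm of b is 4.6904; of x, 309.1753
with δb = [-0.0073 0.0000 0.0039], A·Δx = δb → ‖Δx‖ = 0.8525
dividing the unrounded norms, ‖Δx‖/‖x‖ = 0.0028
so the bound overstates the realised error by a factor of ≈ 164.7910 (computed from the unrounded values)


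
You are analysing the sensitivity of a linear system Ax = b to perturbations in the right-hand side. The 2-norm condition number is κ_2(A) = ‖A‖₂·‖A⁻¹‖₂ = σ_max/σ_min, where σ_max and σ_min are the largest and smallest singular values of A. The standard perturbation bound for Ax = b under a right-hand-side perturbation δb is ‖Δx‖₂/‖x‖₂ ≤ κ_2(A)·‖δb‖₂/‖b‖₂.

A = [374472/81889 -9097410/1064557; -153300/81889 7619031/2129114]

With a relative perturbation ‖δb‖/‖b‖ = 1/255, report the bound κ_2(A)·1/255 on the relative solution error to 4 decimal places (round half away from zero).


1.1806

M = AᵀA = [163730168784/6705808321 -306978772590/6705808321; -306978772590/6705808321 2302373421369/26823233284]. tr(M)=10232851545/92813956, det(M)=3111696/23203489
eigenvalues of AᵀA: λ = (tr ± √(tr²−4·det))/2 = 441/4, 28224/23203489
κ_2(A) = √(λ_max/λ_min) = √((441/4) / (28224/23203489)) = 301.0625
worst-case relative error ≤ 301.0625 × 1/255 = 1.1806


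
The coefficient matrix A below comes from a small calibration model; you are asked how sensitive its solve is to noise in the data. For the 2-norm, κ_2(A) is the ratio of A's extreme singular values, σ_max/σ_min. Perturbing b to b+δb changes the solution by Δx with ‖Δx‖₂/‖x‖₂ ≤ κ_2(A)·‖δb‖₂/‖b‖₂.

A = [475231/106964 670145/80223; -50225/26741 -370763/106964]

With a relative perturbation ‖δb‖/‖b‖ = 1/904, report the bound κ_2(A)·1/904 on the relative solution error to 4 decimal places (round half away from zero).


form AᵀA = [1575179369/67699984 553755020/12693747; 553755020/12693747 49838437609/609299856] with trace 110752685/1054152 and determinant 2825761/33732864
eigenvalues of AᵀA: λ = (tr ± √(tr²−4·det))/2 = 1681/16, 1681/2108304
κ_2(A) = √(λ_max/λ_min) = √((1681/16) / (1681/2108304)) = 363.0000
perturbation bound = 363.0000·1/904 = 0.4015

0.4015


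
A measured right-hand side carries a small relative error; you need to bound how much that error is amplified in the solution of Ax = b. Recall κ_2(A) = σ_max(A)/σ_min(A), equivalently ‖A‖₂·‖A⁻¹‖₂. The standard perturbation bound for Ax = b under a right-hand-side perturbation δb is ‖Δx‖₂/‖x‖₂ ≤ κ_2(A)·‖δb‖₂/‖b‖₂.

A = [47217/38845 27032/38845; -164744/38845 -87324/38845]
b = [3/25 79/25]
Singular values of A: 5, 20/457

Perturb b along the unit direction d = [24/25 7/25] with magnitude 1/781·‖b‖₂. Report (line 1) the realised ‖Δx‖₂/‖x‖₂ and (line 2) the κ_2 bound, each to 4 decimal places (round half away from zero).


0.0040
0.1463

largest singular value 5, smallest 20/457
κ_2(A) = 5 / (20/457) = 114.2500
worst-case relative error ≤ 114.2500 × 1/781 = 0.1463
solve Ax = b  →  x = [-11.2824 19.8794]
‖b‖ = 3.1623, ‖x‖ = 22.8579
δb = ε·‖b‖·d = [0.0039 0.0011]; solving A·Δx = δb gives ‖Δx‖ = 0.0925
realised ‖Δx‖/‖x‖ = 0.0040
realised/bound (from unrounded values) ≈ 0.0277


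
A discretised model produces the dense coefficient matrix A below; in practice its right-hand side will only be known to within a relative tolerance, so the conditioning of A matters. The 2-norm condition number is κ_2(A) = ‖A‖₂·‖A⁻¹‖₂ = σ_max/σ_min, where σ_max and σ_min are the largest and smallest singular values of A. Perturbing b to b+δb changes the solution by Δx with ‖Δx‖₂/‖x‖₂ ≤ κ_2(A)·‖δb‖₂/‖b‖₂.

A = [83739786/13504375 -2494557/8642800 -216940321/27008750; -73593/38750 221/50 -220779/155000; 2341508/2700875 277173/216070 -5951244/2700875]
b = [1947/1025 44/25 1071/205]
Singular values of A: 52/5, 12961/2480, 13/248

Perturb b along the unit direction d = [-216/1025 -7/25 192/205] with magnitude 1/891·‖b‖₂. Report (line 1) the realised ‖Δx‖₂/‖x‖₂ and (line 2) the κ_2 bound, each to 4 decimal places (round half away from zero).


largest singular value 52/5, smallest 13/248
condition number: (52/5) ÷ (13/248) = 198.4000
bound on ‖Δx‖/‖x‖: κ·ε = 198.4000·1/891 = 0.2227
solve Ax = b  →  x = [53.8212 36.4160 40.0053]
2-norm of b is 5.8310; of x, 76.3104
δb = ε·‖b‖·d = [-0.0014 -0.0018 0.0061]; solving A·Δx = δb gives ‖Δx‖ = 0.1248
dividing the unrounded norms, ‖Δx‖/‖x‖ = 0.0016
so the bound overstates the realised error by a factor of ≈ 136.1061 (computed from the unrounded values)

0.0016
0.2227
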